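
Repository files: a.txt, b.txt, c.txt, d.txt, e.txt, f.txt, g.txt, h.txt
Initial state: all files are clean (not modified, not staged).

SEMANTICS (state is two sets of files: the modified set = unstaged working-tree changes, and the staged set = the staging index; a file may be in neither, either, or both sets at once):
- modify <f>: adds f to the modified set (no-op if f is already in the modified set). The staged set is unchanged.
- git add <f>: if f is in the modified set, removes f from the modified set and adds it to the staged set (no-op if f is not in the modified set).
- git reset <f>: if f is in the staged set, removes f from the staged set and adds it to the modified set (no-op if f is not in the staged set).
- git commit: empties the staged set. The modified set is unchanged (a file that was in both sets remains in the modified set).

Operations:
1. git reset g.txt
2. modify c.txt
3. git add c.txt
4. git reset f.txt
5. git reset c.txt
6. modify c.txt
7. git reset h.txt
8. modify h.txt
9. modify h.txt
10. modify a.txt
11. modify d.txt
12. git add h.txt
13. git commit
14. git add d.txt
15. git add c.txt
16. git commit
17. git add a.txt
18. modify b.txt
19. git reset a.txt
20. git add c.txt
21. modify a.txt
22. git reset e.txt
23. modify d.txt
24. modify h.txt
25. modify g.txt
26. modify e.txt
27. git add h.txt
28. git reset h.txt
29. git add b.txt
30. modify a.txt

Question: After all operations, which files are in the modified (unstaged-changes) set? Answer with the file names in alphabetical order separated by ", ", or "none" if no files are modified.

Answer: a.txt, d.txt, e.txt, g.txt, h.txt

Derivation:
After op 1 (git reset g.txt): modified={none} staged={none}
After op 2 (modify c.txt): modified={c.txt} staged={none}
After op 3 (git add c.txt): modified={none} staged={c.txt}
After op 4 (git reset f.txt): modified={none} staged={c.txt}
After op 5 (git reset c.txt): modified={c.txt} staged={none}
After op 6 (modify c.txt): modified={c.txt} staged={none}
After op 7 (git reset h.txt): modified={c.txt} staged={none}
After op 8 (modify h.txt): modified={c.txt, h.txt} staged={none}
After op 9 (modify h.txt): modified={c.txt, h.txt} staged={none}
After op 10 (modify a.txt): modified={a.txt, c.txt, h.txt} staged={none}
After op 11 (modify d.txt): modified={a.txt, c.txt, d.txt, h.txt} staged={none}
After op 12 (git add h.txt): modified={a.txt, c.txt, d.txt} staged={h.txt}
After op 13 (git commit): modified={a.txt, c.txt, d.txt} staged={none}
After op 14 (git add d.txt): modified={a.txt, c.txt} staged={d.txt}
After op 15 (git add c.txt): modified={a.txt} staged={c.txt, d.txt}
After op 16 (git commit): modified={a.txt} staged={none}
After op 17 (git add a.txt): modified={none} staged={a.txt}
After op 18 (modify b.txt): modified={b.txt} staged={a.txt}
After op 19 (git reset a.txt): modified={a.txt, b.txt} staged={none}
After op 20 (git add c.txt): modified={a.txt, b.txt} staged={none}
After op 21 (modify a.txt): modified={a.txt, b.txt} staged={none}
After op 22 (git reset e.txt): modified={a.txt, b.txt} staged={none}
After op 23 (modify d.txt): modified={a.txt, b.txt, d.txt} staged={none}
After op 24 (modify h.txt): modified={a.txt, b.txt, d.txt, h.txt} staged={none}
After op 25 (modify g.txt): modified={a.txt, b.txt, d.txt, g.txt, h.txt} staged={none}
After op 26 (modify e.txt): modified={a.txt, b.txt, d.txt, e.txt, g.txt, h.txt} staged={none}
After op 27 (git add h.txt): modified={a.txt, b.txt, d.txt, e.txt, g.txt} staged={h.txt}
After op 28 (git reset h.txt): modified={a.txt, b.txt, d.txt, e.txt, g.txt, h.txt} staged={none}
After op 29 (git add b.txt): modified={a.txt, d.txt, e.txt, g.txt, h.txt} staged={b.txt}
After op 30 (modify a.txt): modified={a.txt, d.txt, e.txt, g.txt, h.txt} staged={b.txt}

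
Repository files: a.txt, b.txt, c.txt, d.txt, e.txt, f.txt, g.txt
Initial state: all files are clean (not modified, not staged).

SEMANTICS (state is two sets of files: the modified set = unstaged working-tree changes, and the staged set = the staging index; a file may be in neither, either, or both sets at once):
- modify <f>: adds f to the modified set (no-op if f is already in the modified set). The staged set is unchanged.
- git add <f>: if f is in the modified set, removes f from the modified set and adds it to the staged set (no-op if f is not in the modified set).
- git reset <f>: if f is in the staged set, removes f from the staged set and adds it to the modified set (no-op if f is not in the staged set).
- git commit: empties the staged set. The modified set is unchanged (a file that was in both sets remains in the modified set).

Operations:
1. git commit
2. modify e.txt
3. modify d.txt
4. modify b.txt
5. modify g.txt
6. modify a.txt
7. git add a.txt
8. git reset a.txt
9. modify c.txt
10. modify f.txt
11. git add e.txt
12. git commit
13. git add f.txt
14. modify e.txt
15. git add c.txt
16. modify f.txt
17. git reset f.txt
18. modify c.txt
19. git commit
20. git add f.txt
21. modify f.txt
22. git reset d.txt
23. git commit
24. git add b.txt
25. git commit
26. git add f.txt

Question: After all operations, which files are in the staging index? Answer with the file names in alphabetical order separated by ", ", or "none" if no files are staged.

Answer: f.txt

Derivation:
After op 1 (git commit): modified={none} staged={none}
After op 2 (modify e.txt): modified={e.txt} staged={none}
After op 3 (modify d.txt): modified={d.txt, e.txt} staged={none}
After op 4 (modify b.txt): modified={b.txt, d.txt, e.txt} staged={none}
After op 5 (modify g.txt): modified={b.txt, d.txt, e.txt, g.txt} staged={none}
After op 6 (modify a.txt): modified={a.txt, b.txt, d.txt, e.txt, g.txt} staged={none}
After op 7 (git add a.txt): modified={b.txt, d.txt, e.txt, g.txt} staged={a.txt}
After op 8 (git reset a.txt): modified={a.txt, b.txt, d.txt, e.txt, g.txt} staged={none}
After op 9 (modify c.txt): modified={a.txt, b.txt, c.txt, d.txt, e.txt, g.txt} staged={none}
After op 10 (modify f.txt): modified={a.txt, b.txt, c.txt, d.txt, e.txt, f.txt, g.txt} staged={none}
After op 11 (git add e.txt): modified={a.txt, b.txt, c.txt, d.txt, f.txt, g.txt} staged={e.txt}
After op 12 (git commit): modified={a.txt, b.txt, c.txt, d.txt, f.txt, g.txt} staged={none}
After op 13 (git add f.txt): modified={a.txt, b.txt, c.txt, d.txt, g.txt} staged={f.txt}
After op 14 (modify e.txt): modified={a.txt, b.txt, c.txt, d.txt, e.txt, g.txt} staged={f.txt}
After op 15 (git add c.txt): modified={a.txt, b.txt, d.txt, e.txt, g.txt} staged={c.txt, f.txt}
After op 16 (modify f.txt): modified={a.txt, b.txt, d.txt, e.txt, f.txt, g.txt} staged={c.txt, f.txt}
After op 17 (git reset f.txt): modified={a.txt, b.txt, d.txt, e.txt, f.txt, g.txt} staged={c.txt}
After op 18 (modify c.txt): modified={a.txt, b.txt, c.txt, d.txt, e.txt, f.txt, g.txt} staged={c.txt}
After op 19 (git commit): modified={a.txt, b.txt, c.txt, d.txt, e.txt, f.txt, g.txt} staged={none}
After op 20 (git add f.txt): modified={a.txt, b.txt, c.txt, d.txt, e.txt, g.txt} staged={f.txt}
After op 21 (modify f.txt): modified={a.txt, b.txt, c.txt, d.txt, e.txt, f.txt, g.txt} staged={f.txt}
After op 22 (git reset d.txt): modified={a.txt, b.txt, c.txt, d.txt, e.txt, f.txt, g.txt} staged={f.txt}
After op 23 (git commit): modified={a.txt, b.txt, c.txt, d.txt, e.txt, f.txt, g.txt} staged={none}
After op 24 (git add b.txt): modified={a.txt, c.txt, d.txt, e.txt, f.txt, g.txt} staged={b.txt}
After op 25 (git commit): modified={a.txt, c.txt, d.txt, e.txt, f.txt, g.txt} staged={none}
After op 26 (git add f.txt): modified={a.txt, c.txt, d.txt, e.txt, g.txt} staged={f.txt}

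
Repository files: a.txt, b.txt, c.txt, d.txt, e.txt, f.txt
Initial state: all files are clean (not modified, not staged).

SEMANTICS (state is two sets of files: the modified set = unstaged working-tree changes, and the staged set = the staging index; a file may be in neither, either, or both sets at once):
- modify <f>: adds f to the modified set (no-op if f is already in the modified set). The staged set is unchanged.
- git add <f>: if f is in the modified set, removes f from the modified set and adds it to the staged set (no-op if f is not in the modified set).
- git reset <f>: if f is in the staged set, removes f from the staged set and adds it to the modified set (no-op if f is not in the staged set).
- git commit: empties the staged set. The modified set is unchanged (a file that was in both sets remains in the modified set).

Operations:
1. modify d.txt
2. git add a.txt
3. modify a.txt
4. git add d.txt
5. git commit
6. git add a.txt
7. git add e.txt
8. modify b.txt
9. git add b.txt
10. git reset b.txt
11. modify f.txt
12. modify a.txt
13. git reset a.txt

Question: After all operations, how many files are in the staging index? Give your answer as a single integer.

Answer: 0

Derivation:
After op 1 (modify d.txt): modified={d.txt} staged={none}
After op 2 (git add a.txt): modified={d.txt} staged={none}
After op 3 (modify a.txt): modified={a.txt, d.txt} staged={none}
After op 4 (git add d.txt): modified={a.txt} staged={d.txt}
After op 5 (git commit): modified={a.txt} staged={none}
After op 6 (git add a.txt): modified={none} staged={a.txt}
After op 7 (git add e.txt): modified={none} staged={a.txt}
After op 8 (modify b.txt): modified={b.txt} staged={a.txt}
After op 9 (git add b.txt): modified={none} staged={a.txt, b.txt}
After op 10 (git reset b.txt): modified={b.txt} staged={a.txt}
After op 11 (modify f.txt): modified={b.txt, f.txt} staged={a.txt}
After op 12 (modify a.txt): modified={a.txt, b.txt, f.txt} staged={a.txt}
After op 13 (git reset a.txt): modified={a.txt, b.txt, f.txt} staged={none}
Final staged set: {none} -> count=0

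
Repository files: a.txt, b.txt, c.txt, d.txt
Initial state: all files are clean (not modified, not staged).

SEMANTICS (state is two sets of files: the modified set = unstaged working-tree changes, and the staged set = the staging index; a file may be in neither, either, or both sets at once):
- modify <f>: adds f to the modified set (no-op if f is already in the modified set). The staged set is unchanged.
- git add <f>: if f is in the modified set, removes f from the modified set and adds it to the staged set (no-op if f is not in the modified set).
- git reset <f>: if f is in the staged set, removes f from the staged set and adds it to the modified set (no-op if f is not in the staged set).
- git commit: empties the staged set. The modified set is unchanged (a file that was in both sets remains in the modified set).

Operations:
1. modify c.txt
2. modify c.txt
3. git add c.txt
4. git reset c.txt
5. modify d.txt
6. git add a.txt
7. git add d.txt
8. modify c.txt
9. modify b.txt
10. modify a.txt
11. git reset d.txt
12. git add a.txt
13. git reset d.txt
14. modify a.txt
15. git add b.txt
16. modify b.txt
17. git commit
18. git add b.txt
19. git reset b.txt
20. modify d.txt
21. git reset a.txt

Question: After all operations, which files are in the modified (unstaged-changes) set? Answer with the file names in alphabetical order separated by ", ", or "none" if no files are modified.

Answer: a.txt, b.txt, c.txt, d.txt

Derivation:
After op 1 (modify c.txt): modified={c.txt} staged={none}
After op 2 (modify c.txt): modified={c.txt} staged={none}
After op 3 (git add c.txt): modified={none} staged={c.txt}
After op 4 (git reset c.txt): modified={c.txt} staged={none}
After op 5 (modify d.txt): modified={c.txt, d.txt} staged={none}
After op 6 (git add a.txt): modified={c.txt, d.txt} staged={none}
After op 7 (git add d.txt): modified={c.txt} staged={d.txt}
After op 8 (modify c.txt): modified={c.txt} staged={d.txt}
After op 9 (modify b.txt): modified={b.txt, c.txt} staged={d.txt}
After op 10 (modify a.txt): modified={a.txt, b.txt, c.txt} staged={d.txt}
After op 11 (git reset d.txt): modified={a.txt, b.txt, c.txt, d.txt} staged={none}
After op 12 (git add a.txt): modified={b.txt, c.txt, d.txt} staged={a.txt}
After op 13 (git reset d.txt): modified={b.txt, c.txt, d.txt} staged={a.txt}
After op 14 (modify a.txt): modified={a.txt, b.txt, c.txt, d.txt} staged={a.txt}
After op 15 (git add b.txt): modified={a.txt, c.txt, d.txt} staged={a.txt, b.txt}
After op 16 (modify b.txt): modified={a.txt, b.txt, c.txt, d.txt} staged={a.txt, b.txt}
After op 17 (git commit): modified={a.txt, b.txt, c.txt, d.txt} staged={none}
After op 18 (git add b.txt): modified={a.txt, c.txt, d.txt} staged={b.txt}
After op 19 (git reset b.txt): modified={a.txt, b.txt, c.txt, d.txt} staged={none}
After op 20 (modify d.txt): modified={a.txt, b.txt, c.txt, d.txt} staged={none}
After op 21 (git reset a.txt): modified={a.txt, b.txt, c.txt, d.txt} staged={none}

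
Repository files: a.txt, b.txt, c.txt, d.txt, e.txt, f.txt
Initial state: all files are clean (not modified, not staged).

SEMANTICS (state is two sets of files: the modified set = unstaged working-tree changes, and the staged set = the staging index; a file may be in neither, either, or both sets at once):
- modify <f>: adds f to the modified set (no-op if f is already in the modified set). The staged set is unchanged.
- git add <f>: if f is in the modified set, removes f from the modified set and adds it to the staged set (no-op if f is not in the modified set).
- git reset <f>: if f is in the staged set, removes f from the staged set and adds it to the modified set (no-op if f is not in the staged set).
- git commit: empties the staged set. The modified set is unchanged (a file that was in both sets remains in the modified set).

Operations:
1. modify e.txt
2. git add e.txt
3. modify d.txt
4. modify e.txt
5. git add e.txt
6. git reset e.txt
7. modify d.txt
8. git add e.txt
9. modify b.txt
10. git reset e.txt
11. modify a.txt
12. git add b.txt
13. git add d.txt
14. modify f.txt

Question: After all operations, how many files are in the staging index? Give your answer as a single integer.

Answer: 2

Derivation:
After op 1 (modify e.txt): modified={e.txt} staged={none}
After op 2 (git add e.txt): modified={none} staged={e.txt}
After op 3 (modify d.txt): modified={d.txt} staged={e.txt}
After op 4 (modify e.txt): modified={d.txt, e.txt} staged={e.txt}
After op 5 (git add e.txt): modified={d.txt} staged={e.txt}
After op 6 (git reset e.txt): modified={d.txt, e.txt} staged={none}
After op 7 (modify d.txt): modified={d.txt, e.txt} staged={none}
After op 8 (git add e.txt): modified={d.txt} staged={e.txt}
After op 9 (modify b.txt): modified={b.txt, d.txt} staged={e.txt}
After op 10 (git reset e.txt): modified={b.txt, d.txt, e.txt} staged={none}
After op 11 (modify a.txt): modified={a.txt, b.txt, d.txt, e.txt} staged={none}
After op 12 (git add b.txt): modified={a.txt, d.txt, e.txt} staged={b.txt}
After op 13 (git add d.txt): modified={a.txt, e.txt} staged={b.txt, d.txt}
After op 14 (modify f.txt): modified={a.txt, e.txt, f.txt} staged={b.txt, d.txt}
Final staged set: {b.txt, d.txt} -> count=2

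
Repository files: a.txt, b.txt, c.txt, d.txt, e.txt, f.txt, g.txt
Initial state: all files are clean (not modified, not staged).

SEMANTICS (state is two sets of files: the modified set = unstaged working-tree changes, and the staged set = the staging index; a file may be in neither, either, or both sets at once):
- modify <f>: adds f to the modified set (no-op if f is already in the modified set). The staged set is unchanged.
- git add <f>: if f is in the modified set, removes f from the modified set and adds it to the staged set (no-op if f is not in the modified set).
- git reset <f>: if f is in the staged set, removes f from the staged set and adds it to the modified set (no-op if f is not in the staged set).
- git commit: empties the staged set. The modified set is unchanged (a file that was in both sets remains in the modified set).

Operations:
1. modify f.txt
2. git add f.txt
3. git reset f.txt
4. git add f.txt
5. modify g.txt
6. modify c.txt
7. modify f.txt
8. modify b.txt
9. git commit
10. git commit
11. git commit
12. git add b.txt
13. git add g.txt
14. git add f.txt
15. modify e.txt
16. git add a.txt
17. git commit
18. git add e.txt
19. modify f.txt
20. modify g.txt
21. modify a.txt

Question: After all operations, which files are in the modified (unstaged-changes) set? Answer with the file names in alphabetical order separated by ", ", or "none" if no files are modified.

After op 1 (modify f.txt): modified={f.txt} staged={none}
After op 2 (git add f.txt): modified={none} staged={f.txt}
After op 3 (git reset f.txt): modified={f.txt} staged={none}
After op 4 (git add f.txt): modified={none} staged={f.txt}
After op 5 (modify g.txt): modified={g.txt} staged={f.txt}
After op 6 (modify c.txt): modified={c.txt, g.txt} staged={f.txt}
After op 7 (modify f.txt): modified={c.txt, f.txt, g.txt} staged={f.txt}
After op 8 (modify b.txt): modified={b.txt, c.txt, f.txt, g.txt} staged={f.txt}
After op 9 (git commit): modified={b.txt, c.txt, f.txt, g.txt} staged={none}
After op 10 (git commit): modified={b.txt, c.txt, f.txt, g.txt} staged={none}
After op 11 (git commit): modified={b.txt, c.txt, f.txt, g.txt} staged={none}
After op 12 (git add b.txt): modified={c.txt, f.txt, g.txt} staged={b.txt}
After op 13 (git add g.txt): modified={c.txt, f.txt} staged={b.txt, g.txt}
After op 14 (git add f.txt): modified={c.txt} staged={b.txt, f.txt, g.txt}
After op 15 (modify e.txt): modified={c.txt, e.txt} staged={b.txt, f.txt, g.txt}
After op 16 (git add a.txt): modified={c.txt, e.txt} staged={b.txt, f.txt, g.txt}
After op 17 (git commit): modified={c.txt, e.txt} staged={none}
After op 18 (git add e.txt): modified={c.txt} staged={e.txt}
After op 19 (modify f.txt): modified={c.txt, f.txt} staged={e.txt}
After op 20 (modify g.txt): modified={c.txt, f.txt, g.txt} staged={e.txt}
After op 21 (modify a.txt): modified={a.txt, c.txt, f.txt, g.txt} staged={e.txt}

Answer: a.txt, c.txt, f.txt, g.txt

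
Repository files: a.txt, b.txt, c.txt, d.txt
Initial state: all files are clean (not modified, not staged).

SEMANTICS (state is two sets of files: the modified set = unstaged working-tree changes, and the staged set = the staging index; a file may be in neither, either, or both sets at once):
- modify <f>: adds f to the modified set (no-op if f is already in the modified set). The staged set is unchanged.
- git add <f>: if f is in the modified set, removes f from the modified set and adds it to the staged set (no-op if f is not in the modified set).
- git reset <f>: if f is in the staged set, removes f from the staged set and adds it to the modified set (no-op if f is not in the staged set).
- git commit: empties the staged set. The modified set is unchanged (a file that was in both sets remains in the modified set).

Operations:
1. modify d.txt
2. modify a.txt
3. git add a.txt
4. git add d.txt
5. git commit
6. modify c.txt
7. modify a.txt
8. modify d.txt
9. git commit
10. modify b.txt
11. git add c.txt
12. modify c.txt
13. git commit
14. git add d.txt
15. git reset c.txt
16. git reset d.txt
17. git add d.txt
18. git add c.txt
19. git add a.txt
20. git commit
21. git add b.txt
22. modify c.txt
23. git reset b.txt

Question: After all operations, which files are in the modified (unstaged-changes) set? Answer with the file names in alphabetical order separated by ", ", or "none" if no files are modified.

Answer: b.txt, c.txt

Derivation:
After op 1 (modify d.txt): modified={d.txt} staged={none}
After op 2 (modify a.txt): modified={a.txt, d.txt} staged={none}
After op 3 (git add a.txt): modified={d.txt} staged={a.txt}
After op 4 (git add d.txt): modified={none} staged={a.txt, d.txt}
After op 5 (git commit): modified={none} staged={none}
After op 6 (modify c.txt): modified={c.txt} staged={none}
After op 7 (modify a.txt): modified={a.txt, c.txt} staged={none}
After op 8 (modify d.txt): modified={a.txt, c.txt, d.txt} staged={none}
After op 9 (git commit): modified={a.txt, c.txt, d.txt} staged={none}
After op 10 (modify b.txt): modified={a.txt, b.txt, c.txt, d.txt} staged={none}
After op 11 (git add c.txt): modified={a.txt, b.txt, d.txt} staged={c.txt}
After op 12 (modify c.txt): modified={a.txt, b.txt, c.txt, d.txt} staged={c.txt}
After op 13 (git commit): modified={a.txt, b.txt, c.txt, d.txt} staged={none}
After op 14 (git add d.txt): modified={a.txt, b.txt, c.txt} staged={d.txt}
After op 15 (git reset c.txt): modified={a.txt, b.txt, c.txt} staged={d.txt}
After op 16 (git reset d.txt): modified={a.txt, b.txt, c.txt, d.txt} staged={none}
After op 17 (git add d.txt): modified={a.txt, b.txt, c.txt} staged={d.txt}
After op 18 (git add c.txt): modified={a.txt, b.txt} staged={c.txt, d.txt}
After op 19 (git add a.txt): modified={b.txt} staged={a.txt, c.txt, d.txt}
After op 20 (git commit): modified={b.txt} staged={none}
After op 21 (git add b.txt): modified={none} staged={b.txt}
After op 22 (modify c.txt): modified={c.txt} staged={b.txt}
After op 23 (git reset b.txt): modified={b.txt, c.txt} staged={none}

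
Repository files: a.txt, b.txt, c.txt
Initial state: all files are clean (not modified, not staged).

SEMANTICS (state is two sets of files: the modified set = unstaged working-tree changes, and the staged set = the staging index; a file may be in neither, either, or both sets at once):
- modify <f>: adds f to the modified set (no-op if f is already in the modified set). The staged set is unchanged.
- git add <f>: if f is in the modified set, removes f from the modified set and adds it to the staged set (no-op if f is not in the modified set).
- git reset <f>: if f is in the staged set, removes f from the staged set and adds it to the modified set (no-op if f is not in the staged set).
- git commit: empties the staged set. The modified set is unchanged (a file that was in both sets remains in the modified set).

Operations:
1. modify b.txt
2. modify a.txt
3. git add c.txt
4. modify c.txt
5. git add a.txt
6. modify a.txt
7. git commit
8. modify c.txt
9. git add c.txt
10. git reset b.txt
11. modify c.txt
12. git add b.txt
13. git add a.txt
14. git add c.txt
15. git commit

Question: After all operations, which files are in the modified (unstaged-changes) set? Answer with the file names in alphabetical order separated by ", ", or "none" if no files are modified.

After op 1 (modify b.txt): modified={b.txt} staged={none}
After op 2 (modify a.txt): modified={a.txt, b.txt} staged={none}
After op 3 (git add c.txt): modified={a.txt, b.txt} staged={none}
After op 4 (modify c.txt): modified={a.txt, b.txt, c.txt} staged={none}
After op 5 (git add a.txt): modified={b.txt, c.txt} staged={a.txt}
After op 6 (modify a.txt): modified={a.txt, b.txt, c.txt} staged={a.txt}
After op 7 (git commit): modified={a.txt, b.txt, c.txt} staged={none}
After op 8 (modify c.txt): modified={a.txt, b.txt, c.txt} staged={none}
After op 9 (git add c.txt): modified={a.txt, b.txt} staged={c.txt}
After op 10 (git reset b.txt): modified={a.txt, b.txt} staged={c.txt}
After op 11 (modify c.txt): modified={a.txt, b.txt, c.txt} staged={c.txt}
After op 12 (git add b.txt): modified={a.txt, c.txt} staged={b.txt, c.txt}
After op 13 (git add a.txt): modified={c.txt} staged={a.txt, b.txt, c.txt}
After op 14 (git add c.txt): modified={none} staged={a.txt, b.txt, c.txt}
After op 15 (git commit): modified={none} staged={none}

Answer: none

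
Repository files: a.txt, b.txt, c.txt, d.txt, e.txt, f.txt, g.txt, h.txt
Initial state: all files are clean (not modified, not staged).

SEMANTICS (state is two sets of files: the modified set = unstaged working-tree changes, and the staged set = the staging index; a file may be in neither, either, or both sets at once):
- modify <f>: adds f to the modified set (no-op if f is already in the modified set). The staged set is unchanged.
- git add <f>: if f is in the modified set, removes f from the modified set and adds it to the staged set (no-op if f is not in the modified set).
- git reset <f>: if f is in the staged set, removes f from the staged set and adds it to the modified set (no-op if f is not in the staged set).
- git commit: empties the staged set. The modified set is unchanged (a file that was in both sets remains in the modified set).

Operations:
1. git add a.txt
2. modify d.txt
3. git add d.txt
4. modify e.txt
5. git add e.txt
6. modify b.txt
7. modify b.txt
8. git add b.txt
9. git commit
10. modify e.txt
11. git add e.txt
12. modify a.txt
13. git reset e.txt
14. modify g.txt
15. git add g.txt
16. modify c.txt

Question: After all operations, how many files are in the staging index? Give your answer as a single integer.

After op 1 (git add a.txt): modified={none} staged={none}
After op 2 (modify d.txt): modified={d.txt} staged={none}
After op 3 (git add d.txt): modified={none} staged={d.txt}
After op 4 (modify e.txt): modified={e.txt} staged={d.txt}
After op 5 (git add e.txt): modified={none} staged={d.txt, e.txt}
After op 6 (modify b.txt): modified={b.txt} staged={d.txt, e.txt}
After op 7 (modify b.txt): modified={b.txt} staged={d.txt, e.txt}
After op 8 (git add b.txt): modified={none} staged={b.txt, d.txt, e.txt}
After op 9 (git commit): modified={none} staged={none}
After op 10 (modify e.txt): modified={e.txt} staged={none}
After op 11 (git add e.txt): modified={none} staged={e.txt}
After op 12 (modify a.txt): modified={a.txt} staged={e.txt}
After op 13 (git reset e.txt): modified={a.txt, e.txt} staged={none}
After op 14 (modify g.txt): modified={a.txt, e.txt, g.txt} staged={none}
After op 15 (git add g.txt): modified={a.txt, e.txt} staged={g.txt}
After op 16 (modify c.txt): modified={a.txt, c.txt, e.txt} staged={g.txt}
Final staged set: {g.txt} -> count=1

Answer: 1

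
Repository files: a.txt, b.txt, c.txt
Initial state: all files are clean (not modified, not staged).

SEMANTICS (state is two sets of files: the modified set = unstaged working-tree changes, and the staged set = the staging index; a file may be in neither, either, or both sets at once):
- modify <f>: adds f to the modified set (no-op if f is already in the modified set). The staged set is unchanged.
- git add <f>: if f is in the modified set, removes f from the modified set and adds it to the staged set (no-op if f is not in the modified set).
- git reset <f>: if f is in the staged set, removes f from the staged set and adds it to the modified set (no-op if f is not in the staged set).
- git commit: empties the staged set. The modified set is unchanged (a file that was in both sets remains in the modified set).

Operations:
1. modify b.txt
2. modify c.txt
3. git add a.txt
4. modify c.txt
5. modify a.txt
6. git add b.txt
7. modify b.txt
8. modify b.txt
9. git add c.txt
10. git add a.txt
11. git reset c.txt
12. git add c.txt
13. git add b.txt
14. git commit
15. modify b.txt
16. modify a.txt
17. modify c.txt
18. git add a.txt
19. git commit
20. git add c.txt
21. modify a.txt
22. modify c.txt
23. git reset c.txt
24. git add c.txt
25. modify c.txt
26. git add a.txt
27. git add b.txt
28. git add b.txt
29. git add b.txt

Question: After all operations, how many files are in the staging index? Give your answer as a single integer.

Answer: 3

Derivation:
After op 1 (modify b.txt): modified={b.txt} staged={none}
After op 2 (modify c.txt): modified={b.txt, c.txt} staged={none}
After op 3 (git add a.txt): modified={b.txt, c.txt} staged={none}
After op 4 (modify c.txt): modified={b.txt, c.txt} staged={none}
After op 5 (modify a.txt): modified={a.txt, b.txt, c.txt} staged={none}
After op 6 (git add b.txt): modified={a.txt, c.txt} staged={b.txt}
After op 7 (modify b.txt): modified={a.txt, b.txt, c.txt} staged={b.txt}
After op 8 (modify b.txt): modified={a.txt, b.txt, c.txt} staged={b.txt}
After op 9 (git add c.txt): modified={a.txt, b.txt} staged={b.txt, c.txt}
After op 10 (git add a.txt): modified={b.txt} staged={a.txt, b.txt, c.txt}
After op 11 (git reset c.txt): modified={b.txt, c.txt} staged={a.txt, b.txt}
After op 12 (git add c.txt): modified={b.txt} staged={a.txt, b.txt, c.txt}
After op 13 (git add b.txt): modified={none} staged={a.txt, b.txt, c.txt}
After op 14 (git commit): modified={none} staged={none}
After op 15 (modify b.txt): modified={b.txt} staged={none}
After op 16 (modify a.txt): modified={a.txt, b.txt} staged={none}
After op 17 (modify c.txt): modified={a.txt, b.txt, c.txt} staged={none}
After op 18 (git add a.txt): modified={b.txt, c.txt} staged={a.txt}
After op 19 (git commit): modified={b.txt, c.txt} staged={none}
After op 20 (git add c.txt): modified={b.txt} staged={c.txt}
After op 21 (modify a.txt): modified={a.txt, b.txt} staged={c.txt}
After op 22 (modify c.txt): modified={a.txt, b.txt, c.txt} staged={c.txt}
After op 23 (git reset c.txt): modified={a.txt, b.txt, c.txt} staged={none}
After op 24 (git add c.txt): modified={a.txt, b.txt} staged={c.txt}
After op 25 (modify c.txt): modified={a.txt, b.txt, c.txt} staged={c.txt}
After op 26 (git add a.txt): modified={b.txt, c.txt} staged={a.txt, c.txt}
After op 27 (git add b.txt): modified={c.txt} staged={a.txt, b.txt, c.txt}
After op 28 (git add b.txt): modified={c.txt} staged={a.txt, b.txt, c.txt}
After op 29 (git add b.txt): modified={c.txt} staged={a.txt, b.txt, c.txt}
Final staged set: {a.txt, b.txt, c.txt} -> count=3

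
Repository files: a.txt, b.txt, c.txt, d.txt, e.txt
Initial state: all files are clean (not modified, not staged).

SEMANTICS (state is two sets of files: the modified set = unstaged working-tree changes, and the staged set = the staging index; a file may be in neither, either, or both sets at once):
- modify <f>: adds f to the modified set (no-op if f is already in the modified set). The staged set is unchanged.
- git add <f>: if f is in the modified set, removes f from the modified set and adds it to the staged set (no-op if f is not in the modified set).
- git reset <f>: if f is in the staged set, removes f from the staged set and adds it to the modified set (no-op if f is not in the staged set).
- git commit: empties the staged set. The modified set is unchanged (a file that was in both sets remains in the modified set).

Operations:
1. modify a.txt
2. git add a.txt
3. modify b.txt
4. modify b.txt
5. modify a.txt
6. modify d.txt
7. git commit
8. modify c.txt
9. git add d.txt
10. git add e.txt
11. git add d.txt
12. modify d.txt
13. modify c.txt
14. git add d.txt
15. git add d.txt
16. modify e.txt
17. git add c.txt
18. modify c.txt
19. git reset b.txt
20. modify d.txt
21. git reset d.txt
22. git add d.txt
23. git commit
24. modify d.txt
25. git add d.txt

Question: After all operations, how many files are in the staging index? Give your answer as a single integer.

Answer: 1

Derivation:
After op 1 (modify a.txt): modified={a.txt} staged={none}
After op 2 (git add a.txt): modified={none} staged={a.txt}
After op 3 (modify b.txt): modified={b.txt} staged={a.txt}
After op 4 (modify b.txt): modified={b.txt} staged={a.txt}
After op 5 (modify a.txt): modified={a.txt, b.txt} staged={a.txt}
After op 6 (modify d.txt): modified={a.txt, b.txt, d.txt} staged={a.txt}
After op 7 (git commit): modified={a.txt, b.txt, d.txt} staged={none}
After op 8 (modify c.txt): modified={a.txt, b.txt, c.txt, d.txt} staged={none}
After op 9 (git add d.txt): modified={a.txt, b.txt, c.txt} staged={d.txt}
After op 10 (git add e.txt): modified={a.txt, b.txt, c.txt} staged={d.txt}
After op 11 (git add d.txt): modified={a.txt, b.txt, c.txt} staged={d.txt}
After op 12 (modify d.txt): modified={a.txt, b.txt, c.txt, d.txt} staged={d.txt}
After op 13 (modify c.txt): modified={a.txt, b.txt, c.txt, d.txt} staged={d.txt}
After op 14 (git add d.txt): modified={a.txt, b.txt, c.txt} staged={d.txt}
After op 15 (git add d.txt): modified={a.txt, b.txt, c.txt} staged={d.txt}
After op 16 (modify e.txt): modified={a.txt, b.txt, c.txt, e.txt} staged={d.txt}
After op 17 (git add c.txt): modified={a.txt, b.txt, e.txt} staged={c.txt, d.txt}
After op 18 (modify c.txt): modified={a.txt, b.txt, c.txt, e.txt} staged={c.txt, d.txt}
After op 19 (git reset b.txt): modified={a.txt, b.txt, c.txt, e.txt} staged={c.txt, d.txt}
After op 20 (modify d.txt): modified={a.txt, b.txt, c.txt, d.txt, e.txt} staged={c.txt, d.txt}
After op 21 (git reset d.txt): modified={a.txt, b.txt, c.txt, d.txt, e.txt} staged={c.txt}
After op 22 (git add d.txt): modified={a.txt, b.txt, c.txt, e.txt} staged={c.txt, d.txt}
After op 23 (git commit): modified={a.txt, b.txt, c.txt, e.txt} staged={none}
After op 24 (modify d.txt): modified={a.txt, b.txt, c.txt, d.txt, e.txt} staged={none}
After op 25 (git add d.txt): modified={a.txt, b.txt, c.txt, e.txt} staged={d.txt}
Final staged set: {d.txt} -> count=1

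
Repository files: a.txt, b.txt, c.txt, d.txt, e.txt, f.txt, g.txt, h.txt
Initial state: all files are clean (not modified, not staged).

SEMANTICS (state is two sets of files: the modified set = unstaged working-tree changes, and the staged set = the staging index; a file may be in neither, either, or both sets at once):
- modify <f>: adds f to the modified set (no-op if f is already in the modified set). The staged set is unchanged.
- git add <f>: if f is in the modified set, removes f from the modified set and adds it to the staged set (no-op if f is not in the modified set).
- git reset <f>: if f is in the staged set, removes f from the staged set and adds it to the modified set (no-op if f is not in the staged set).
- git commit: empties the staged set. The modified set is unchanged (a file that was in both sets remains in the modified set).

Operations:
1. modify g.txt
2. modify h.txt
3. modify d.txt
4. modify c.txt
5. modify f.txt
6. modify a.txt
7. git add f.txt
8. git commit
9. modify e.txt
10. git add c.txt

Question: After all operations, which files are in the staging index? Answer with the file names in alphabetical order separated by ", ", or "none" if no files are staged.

Answer: c.txt

Derivation:
After op 1 (modify g.txt): modified={g.txt} staged={none}
After op 2 (modify h.txt): modified={g.txt, h.txt} staged={none}
After op 3 (modify d.txt): modified={d.txt, g.txt, h.txt} staged={none}
After op 4 (modify c.txt): modified={c.txt, d.txt, g.txt, h.txt} staged={none}
After op 5 (modify f.txt): modified={c.txt, d.txt, f.txt, g.txt, h.txt} staged={none}
After op 6 (modify a.txt): modified={a.txt, c.txt, d.txt, f.txt, g.txt, h.txt} staged={none}
After op 7 (git add f.txt): modified={a.txt, c.txt, d.txt, g.txt, h.txt} staged={f.txt}
After op 8 (git commit): modified={a.txt, c.txt, d.txt, g.txt, h.txt} staged={none}
After op 9 (modify e.txt): modified={a.txt, c.txt, d.txt, e.txt, g.txt, h.txt} staged={none}
After op 10 (git add c.txt): modified={a.txt, d.txt, e.txt, g.txt, h.txt} staged={c.txt}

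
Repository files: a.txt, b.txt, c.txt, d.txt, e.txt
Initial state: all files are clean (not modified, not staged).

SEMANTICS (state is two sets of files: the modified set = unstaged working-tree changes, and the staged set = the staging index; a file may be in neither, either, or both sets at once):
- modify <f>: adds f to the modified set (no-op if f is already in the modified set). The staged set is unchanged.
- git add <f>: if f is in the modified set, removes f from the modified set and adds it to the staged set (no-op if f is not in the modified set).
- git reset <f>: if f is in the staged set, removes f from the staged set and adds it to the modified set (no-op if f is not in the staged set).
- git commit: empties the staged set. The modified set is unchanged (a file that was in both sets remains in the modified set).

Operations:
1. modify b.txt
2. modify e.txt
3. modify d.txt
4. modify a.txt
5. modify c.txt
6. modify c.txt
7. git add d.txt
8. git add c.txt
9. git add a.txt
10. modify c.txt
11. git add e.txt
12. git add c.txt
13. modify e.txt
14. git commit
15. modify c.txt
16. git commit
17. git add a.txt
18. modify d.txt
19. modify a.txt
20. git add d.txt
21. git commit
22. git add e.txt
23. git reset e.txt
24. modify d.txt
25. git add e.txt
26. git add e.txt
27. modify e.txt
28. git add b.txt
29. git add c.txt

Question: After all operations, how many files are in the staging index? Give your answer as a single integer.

Answer: 3

Derivation:
After op 1 (modify b.txt): modified={b.txt} staged={none}
After op 2 (modify e.txt): modified={b.txt, e.txt} staged={none}
After op 3 (modify d.txt): modified={b.txt, d.txt, e.txt} staged={none}
After op 4 (modify a.txt): modified={a.txt, b.txt, d.txt, e.txt} staged={none}
After op 5 (modify c.txt): modified={a.txt, b.txt, c.txt, d.txt, e.txt} staged={none}
After op 6 (modify c.txt): modified={a.txt, b.txt, c.txt, d.txt, e.txt} staged={none}
After op 7 (git add d.txt): modified={a.txt, b.txt, c.txt, e.txt} staged={d.txt}
After op 8 (git add c.txt): modified={a.txt, b.txt, e.txt} staged={c.txt, d.txt}
After op 9 (git add a.txt): modified={b.txt, e.txt} staged={a.txt, c.txt, d.txt}
After op 10 (modify c.txt): modified={b.txt, c.txt, e.txt} staged={a.txt, c.txt, d.txt}
After op 11 (git add e.txt): modified={b.txt, c.txt} staged={a.txt, c.txt, d.txt, e.txt}
After op 12 (git add c.txt): modified={b.txt} staged={a.txt, c.txt, d.txt, e.txt}
After op 13 (modify e.txt): modified={b.txt, e.txt} staged={a.txt, c.txt, d.txt, e.txt}
After op 14 (git commit): modified={b.txt, e.txt} staged={none}
After op 15 (modify c.txt): modified={b.txt, c.txt, e.txt} staged={none}
After op 16 (git commit): modified={b.txt, c.txt, e.txt} staged={none}
After op 17 (git add a.txt): modified={b.txt, c.txt, e.txt} staged={none}
After op 18 (modify d.txt): modified={b.txt, c.txt, d.txt, e.txt} staged={none}
After op 19 (modify a.txt): modified={a.txt, b.txt, c.txt, d.txt, e.txt} staged={none}
After op 20 (git add d.txt): modified={a.txt, b.txt, c.txt, e.txt} staged={d.txt}
After op 21 (git commit): modified={a.txt, b.txt, c.txt, e.txt} staged={none}
After op 22 (git add e.txt): modified={a.txt, b.txt, c.txt} staged={e.txt}
After op 23 (git reset e.txt): modified={a.txt, b.txt, c.txt, e.txt} staged={none}
After op 24 (modify d.txt): modified={a.txt, b.txt, c.txt, d.txt, e.txt} staged={none}
After op 25 (git add e.txt): modified={a.txt, b.txt, c.txt, d.txt} staged={e.txt}
After op 26 (git add e.txt): modified={a.txt, b.txt, c.txt, d.txt} staged={e.txt}
After op 27 (modify e.txt): modified={a.txt, b.txt, c.txt, d.txt, e.txt} staged={e.txt}
After op 28 (git add b.txt): modified={a.txt, c.txt, d.txt, e.txt} staged={b.txt, e.txt}
After op 29 (git add c.txt): modified={a.txt, d.txt, e.txt} staged={b.txt, c.txt, e.txt}
Final staged set: {b.txt, c.txt, e.txt} -> count=3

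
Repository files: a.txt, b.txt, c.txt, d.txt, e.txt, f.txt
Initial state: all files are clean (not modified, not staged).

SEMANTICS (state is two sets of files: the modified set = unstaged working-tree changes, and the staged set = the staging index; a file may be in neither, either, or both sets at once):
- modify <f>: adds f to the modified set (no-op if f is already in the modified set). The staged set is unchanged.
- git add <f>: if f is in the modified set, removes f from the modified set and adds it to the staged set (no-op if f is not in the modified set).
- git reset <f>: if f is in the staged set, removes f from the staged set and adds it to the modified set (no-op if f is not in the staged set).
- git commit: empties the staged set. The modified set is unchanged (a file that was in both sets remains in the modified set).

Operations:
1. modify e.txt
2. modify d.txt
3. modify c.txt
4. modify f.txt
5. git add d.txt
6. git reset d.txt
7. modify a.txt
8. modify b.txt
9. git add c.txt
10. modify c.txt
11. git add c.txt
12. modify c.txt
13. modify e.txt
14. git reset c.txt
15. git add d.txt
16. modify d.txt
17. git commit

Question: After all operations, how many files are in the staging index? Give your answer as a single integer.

After op 1 (modify e.txt): modified={e.txt} staged={none}
After op 2 (modify d.txt): modified={d.txt, e.txt} staged={none}
After op 3 (modify c.txt): modified={c.txt, d.txt, e.txt} staged={none}
After op 4 (modify f.txt): modified={c.txt, d.txt, e.txt, f.txt} staged={none}
After op 5 (git add d.txt): modified={c.txt, e.txt, f.txt} staged={d.txt}
After op 6 (git reset d.txt): modified={c.txt, d.txt, e.txt, f.txt} staged={none}
After op 7 (modify a.txt): modified={a.txt, c.txt, d.txt, e.txt, f.txt} staged={none}
After op 8 (modify b.txt): modified={a.txt, b.txt, c.txt, d.txt, e.txt, f.txt} staged={none}
After op 9 (git add c.txt): modified={a.txt, b.txt, d.txt, e.txt, f.txt} staged={c.txt}
After op 10 (modify c.txt): modified={a.txt, b.txt, c.txt, d.txt, e.txt, f.txt} staged={c.txt}
After op 11 (git add c.txt): modified={a.txt, b.txt, d.txt, e.txt, f.txt} staged={c.txt}
After op 12 (modify c.txt): modified={a.txt, b.txt, c.txt, d.txt, e.txt, f.txt} staged={c.txt}
After op 13 (modify e.txt): modified={a.txt, b.txt, c.txt, d.txt, e.txt, f.txt} staged={c.txt}
After op 14 (git reset c.txt): modified={a.txt, b.txt, c.txt, d.txt, e.txt, f.txt} staged={none}
After op 15 (git add d.txt): modified={a.txt, b.txt, c.txt, e.txt, f.txt} staged={d.txt}
After op 16 (modify d.txt): modified={a.txt, b.txt, c.txt, d.txt, e.txt, f.txt} staged={d.txt}
After op 17 (git commit): modified={a.txt, b.txt, c.txt, d.txt, e.txt, f.txt} staged={none}
Final staged set: {none} -> count=0

Answer: 0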